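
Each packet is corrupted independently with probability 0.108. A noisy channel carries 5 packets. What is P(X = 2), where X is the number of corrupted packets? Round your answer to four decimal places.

0.0828

X ~ Binomial(n=5, p=0.108).
P(X=2) = C(5,2) · p^2 · (1−p)^3
= 10 · 0.011664 · 0.70973 = 0.082783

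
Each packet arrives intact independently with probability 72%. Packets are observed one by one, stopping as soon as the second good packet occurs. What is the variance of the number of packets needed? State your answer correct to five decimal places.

1.08025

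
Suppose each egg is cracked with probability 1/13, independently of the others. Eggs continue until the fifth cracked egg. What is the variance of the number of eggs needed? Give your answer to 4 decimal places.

Y = total eggs until the fifth success; negative binomial with r=5, p=0.076923.
Var(Y) = r(1−p)/p² = 5·0.923077 / 0.076923² = 780.000000

780.0000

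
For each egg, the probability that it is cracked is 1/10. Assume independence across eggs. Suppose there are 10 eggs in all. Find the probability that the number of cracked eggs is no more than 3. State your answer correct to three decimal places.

0.987

X ~ Binomial(10, 0.10); P(X ≤ 3) = Σ C(10,k) p^k (1−p)^(10−k) over k:
  k=0: C(10,0)·0.10^0·0.90^10 = 0.34868
  k=1: C(10,1)·0.10^1·0.90^9 = 0.38742
  k=2: C(10,2)·0.10^2·0.90^8 = 0.19371
  k=3: C(10,3)·0.10^3·0.90^7 = 0.05740
Total = 0.98720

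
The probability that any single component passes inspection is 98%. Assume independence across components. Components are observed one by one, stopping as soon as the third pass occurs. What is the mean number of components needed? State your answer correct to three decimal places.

3.061

Y = total components until the third success; negative binomial with r=3, p=0.98.
E[Y] = r / p = 3 / 0.98 = 3.06122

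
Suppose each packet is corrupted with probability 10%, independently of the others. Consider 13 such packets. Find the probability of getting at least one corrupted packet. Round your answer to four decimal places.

0.7458

P(at least one) = 1 − P(none) = 1 − (1 − 0.10)^13
= 1 − 0.254187 = 0.745813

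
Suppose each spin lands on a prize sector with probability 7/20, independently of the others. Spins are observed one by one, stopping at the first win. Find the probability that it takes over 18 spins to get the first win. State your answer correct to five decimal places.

Y = number of spins to the first success; geometric, p = 0.35.
P(Y > 18) = P(first 18 all fail) = (1−p)^18 = 0.0004290

0.00043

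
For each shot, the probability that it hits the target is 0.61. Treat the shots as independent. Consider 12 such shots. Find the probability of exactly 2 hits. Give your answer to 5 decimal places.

0.00200

X ~ Binomial(n=12, p=0.61).
P(X=2) = C(12,2) · p^2 · (1−p)^10
= 66 · 0.3721 · 8.1404e-05 = 0.0019992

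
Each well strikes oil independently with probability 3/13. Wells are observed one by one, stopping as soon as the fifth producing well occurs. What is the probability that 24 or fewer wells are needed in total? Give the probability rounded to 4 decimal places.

0.6799

Finishing within 24 wells ⇔ at least 5 successes in the first 24. With X ~ Binomial(24, 0.230769), P(Y ≤ 24) = 1 − P(X ≤ 4).
  k=0: C(24,0)·0.230769^0·0.769231^24 = 0.001842
  k=1: C(24,1)·0.230769^1·0.769231^23 = 0.013265
  k=2: C(24,2)·0.230769^2·0.769231^22 = 0.045763
  k=3: C(24,3)·0.230769^3·0.769231^21 = 0.100678
  k=4: C(24,4)·0.230769^4·0.769231^20 = 0.158568
1 − 0.320115 = 0.679885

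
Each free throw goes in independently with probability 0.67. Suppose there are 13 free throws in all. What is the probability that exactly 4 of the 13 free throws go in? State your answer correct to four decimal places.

0.0067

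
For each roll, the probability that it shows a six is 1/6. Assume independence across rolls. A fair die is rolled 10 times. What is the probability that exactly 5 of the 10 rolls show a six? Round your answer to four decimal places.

X ~ Binomial(n=10, p=0.166667).
P(X=5) = C(10,5) · p^5 · (1−p)^5
= 252 · 0.0001286 · 0.40188 = 0.013024

0.0130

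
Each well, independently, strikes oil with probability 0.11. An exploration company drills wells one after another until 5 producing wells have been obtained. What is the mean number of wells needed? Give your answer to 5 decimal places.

Y = total wells until the fifth success; negative binomial with r=5, p=0.11.
E[Y] = r / p = 5 / 0.11 = 45.4545455

45.45455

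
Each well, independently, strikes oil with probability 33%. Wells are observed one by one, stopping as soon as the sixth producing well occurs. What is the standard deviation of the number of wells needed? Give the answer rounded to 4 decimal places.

6.0757

Y = total wells until the sixth success; negative binomial with r=6, p=0.33.
SD(Y) = √[r(1−p)/p²] = √(36.914601) = 6.075739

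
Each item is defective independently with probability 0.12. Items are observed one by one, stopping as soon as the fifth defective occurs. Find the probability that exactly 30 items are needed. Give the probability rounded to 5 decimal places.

0.02419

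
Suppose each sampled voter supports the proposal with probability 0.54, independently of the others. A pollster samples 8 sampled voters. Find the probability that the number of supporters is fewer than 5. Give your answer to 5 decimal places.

X ~ Binomial(8, 0.54); P(X ≤ 4) = Σ C(8,k) p^k (1−p)^(8−k) over k:
  k=0: C(8,0)·0.54^0·0.46^8 = 0.0020048
  k=1: C(8,1)·0.54^1·0.46^7 = 0.0188273
  k=2: C(8,2)·0.54^2·0.46^6 = 0.0773557
  k=3: C(8,3)·0.54^3·0.46^5 = 0.1816178
  k=4: C(8,4)·0.54^4·0.46^4 = 0.2665044
Total = 0.5463101

0.54631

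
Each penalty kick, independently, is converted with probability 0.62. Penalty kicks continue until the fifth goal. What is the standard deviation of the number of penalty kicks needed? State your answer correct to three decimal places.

2.223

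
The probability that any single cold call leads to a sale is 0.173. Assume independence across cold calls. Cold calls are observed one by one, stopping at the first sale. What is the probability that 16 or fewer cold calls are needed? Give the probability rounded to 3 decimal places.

Y = number of cold calls to the first success; geometric, p = 0.173.
P(Y ≤ 16) = 1 − (1−p)^16 = 1 − 0.04787 = 0.95213

0.952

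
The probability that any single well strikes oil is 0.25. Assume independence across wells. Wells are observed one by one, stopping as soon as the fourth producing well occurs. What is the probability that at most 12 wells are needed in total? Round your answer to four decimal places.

0.3512

Finishing within 12 wells ⇔ at least 4 successes in the first 12. With X ~ Binomial(12, 0.25), P(Y ≤ 12) = 1 − P(X ≤ 3).
  k=0: C(12,0)·0.25^0·0.75^12 = 0.031676
  k=1: C(12,1)·0.25^1·0.75^11 = 0.126705
  k=2: C(12,2)·0.25^2·0.75^10 = 0.232293
  k=3: C(12,3)·0.25^3·0.75^9 = 0.258104
1 − 0.648779 = 0.351221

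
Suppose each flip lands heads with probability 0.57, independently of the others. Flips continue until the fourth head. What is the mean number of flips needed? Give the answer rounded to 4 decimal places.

Y = total flips until the fourth success; negative binomial with r=4, p=0.57.
E[Y] = r / p = 4 / 0.57 = 7.017544

7.0175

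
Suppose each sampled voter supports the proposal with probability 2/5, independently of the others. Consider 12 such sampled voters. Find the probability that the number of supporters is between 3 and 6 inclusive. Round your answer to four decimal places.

0.7583

X ~ Binomial(12, 0.40); P(3 ≤ X ≤ 6) = Σ C(12,k) p^k (1−p)^(12−k) over k:
  k=3: C(12,3)·0.40^3·0.60^9 = 0.141894
  k=4: C(12,4)·0.40^4·0.60^8 = 0.212841
  k=5: C(12,5)·0.40^5·0.60^7 = 0.227030
  k=6: C(12,6)·0.40^6·0.60^6 = 0.176579
Total = 0.758344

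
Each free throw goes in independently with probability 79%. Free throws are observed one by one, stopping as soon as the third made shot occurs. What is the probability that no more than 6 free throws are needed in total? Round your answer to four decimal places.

0.9798

Finishing within 6 free throws ⇔ at least 3 successes in the first 6. With X ~ Binomial(6, 0.79), P(Y ≤ 6) = 1 − P(X ≤ 2).
  k=0: C(6,0)·0.79^0·0.21^6 = 0.000086
  k=1: C(6,1)·0.79^1·0.21^5 = 0.001936
  k=2: C(6,2)·0.79^2·0.21^4 = 0.018206
1 − 0.020228 = 0.979772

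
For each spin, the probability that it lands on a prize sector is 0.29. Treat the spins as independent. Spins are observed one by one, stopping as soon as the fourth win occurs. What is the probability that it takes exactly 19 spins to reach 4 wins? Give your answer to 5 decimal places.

0.03390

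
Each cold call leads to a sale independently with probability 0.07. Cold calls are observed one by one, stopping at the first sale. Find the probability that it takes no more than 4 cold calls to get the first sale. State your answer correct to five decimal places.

0.25195

Y = number of cold calls to the first success; geometric, p = 0.07.
P(Y ≤ 4) = 1 − (1−p)^4 = 1 − 0.7480520 = 0.2519480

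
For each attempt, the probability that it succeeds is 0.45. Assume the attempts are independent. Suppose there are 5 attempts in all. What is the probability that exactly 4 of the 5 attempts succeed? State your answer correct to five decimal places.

X ~ Binomial(n=5, p=0.45).
P(X=4) = C(5,4) · p^4 · (1−p)^1
= 5 · 0.041006 · 0.55 = 0.1127672

0.11277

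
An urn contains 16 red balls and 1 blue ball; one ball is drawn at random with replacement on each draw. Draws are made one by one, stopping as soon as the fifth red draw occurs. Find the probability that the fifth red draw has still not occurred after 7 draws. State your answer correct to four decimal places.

0.0060

Needing more than 7 draws ⇔ fewer than 5 successes in the first 7. With X ~ Binomial(7, 0.941176), P(Y > 7) = P(X ≤ 4).
  k=0: C(7,0)·0.941176^0·0.058824^7 = 0.000000
  k=1: C(7,1)·0.941176^1·0.058824^6 = 0.000000
  k=2: C(7,2)·0.941176^2·0.058824^5 = 0.000013
  k=3: C(7,3)·0.941176^3·0.058824^4 = 0.000349
  k=4: C(7,4)·0.941176^4·0.058824^3 = 0.005590
P(X ≤ 4) = 0.005953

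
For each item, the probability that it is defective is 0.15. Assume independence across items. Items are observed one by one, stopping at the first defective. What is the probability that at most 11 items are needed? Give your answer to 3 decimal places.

0.833

Y = number of items to the first success; geometric, p = 0.15.
P(Y ≤ 11) = 1 − (1−p)^11 = 1 − 0.16734 = 0.83266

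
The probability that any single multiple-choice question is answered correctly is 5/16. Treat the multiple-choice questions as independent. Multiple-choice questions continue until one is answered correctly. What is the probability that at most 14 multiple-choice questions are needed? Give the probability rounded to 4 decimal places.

0.9947

Y = number of multiple-choice questions to the first success; geometric, p = 0.3125.
P(Y ≤ 14) = 1 − (1−p)^14 = 1 − 0.005270 = 0.994730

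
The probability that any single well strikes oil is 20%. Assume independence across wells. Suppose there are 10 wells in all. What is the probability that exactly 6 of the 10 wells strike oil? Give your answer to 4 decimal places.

X ~ Binomial(n=10, p=0.20).
P(X=6) = C(10,6) · p^6 · (1−p)^4
= 210 · 6.4e-05 · 0.4096 = 0.005505

0.0055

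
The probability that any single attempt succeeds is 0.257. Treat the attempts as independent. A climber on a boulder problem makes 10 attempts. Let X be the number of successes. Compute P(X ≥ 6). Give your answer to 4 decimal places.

0.0226

X ~ Binomial(10, 0.257); P(X ≥ 6) = Σ C(10,k) p^k (1−p)^(10−k) over k:
  k=6: C(10,6)·0.257^6·0.743^4 = 0.018441
  k=7: C(10,7)·0.257^7·0.743^3 = 0.003645
  k=8: C(10,8)·0.257^8·0.743^2 = 0.000473
  k=9: C(10,9)·0.257^9·0.743^1 = 0.000036
  k=10: C(10,10)·0.257^10·0.743^0 = 0.000001
Total = 0.022596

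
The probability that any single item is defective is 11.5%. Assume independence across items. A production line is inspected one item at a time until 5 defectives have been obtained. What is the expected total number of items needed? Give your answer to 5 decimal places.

Y = total items until the fifth success; negative binomial with r=5, p=0.115.
E[Y] = r / p = 5 / 0.115 = 43.4782609

43.47826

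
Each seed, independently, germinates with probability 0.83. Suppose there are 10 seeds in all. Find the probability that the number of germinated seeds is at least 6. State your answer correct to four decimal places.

X ~ Binomial(10, 0.83); P(X ≥ 6) = Σ C(10,k) p^k (1−p)^(10−k) over k:
  k=6: C(10,6)·0.83^6·0.17^4 = 0.057343
  k=7: C(10,7)·0.83^7·0.17^3 = 0.159983
  k=8: C(10,8)·0.83^8·0.17^2 = 0.292911
  k=9: C(10,9)·0.83^9·0.17^1 = 0.317798
  k=10: C(10,10)·0.83^10·0.17^0 = 0.155160
Total = 0.983196

0.9832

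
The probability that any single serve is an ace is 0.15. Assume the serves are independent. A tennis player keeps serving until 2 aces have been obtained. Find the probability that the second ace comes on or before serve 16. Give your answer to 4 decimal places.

Finishing within 16 serves ⇔ at least 2 successes in the first 16. With X ~ Binomial(16, 0.15), P(Y ≤ 16) = 1 − P(X ≤ 1).
  k=0: C(16,0)·0.15^0·0.85^16 = 0.074251
  k=1: C(16,1)·0.15^1·0.85^15 = 0.209650
1 − 0.283901 = 0.716099

0.7161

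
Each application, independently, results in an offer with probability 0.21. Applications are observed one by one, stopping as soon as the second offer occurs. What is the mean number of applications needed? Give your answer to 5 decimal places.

9.52381

Y = total applications until the second success; negative binomial with r=2, p=0.21.
E[Y] = r / p = 2 / 0.21 = 9.5238095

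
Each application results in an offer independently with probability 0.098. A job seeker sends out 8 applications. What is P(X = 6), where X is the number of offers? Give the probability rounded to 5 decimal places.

0.00002

X ~ Binomial(n=8, p=0.098).
P(X=6) = C(8,6) · p^6 · (1−p)^2
= 28 · 8.8584e-07 · 0.8136 = 0.0000202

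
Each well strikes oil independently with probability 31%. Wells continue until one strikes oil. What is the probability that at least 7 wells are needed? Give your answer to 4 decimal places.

Y = number of wells to the first success; geometric, p = 0.31.
P(Y > 6) = P(first 6 all fail) = (1−p)^6 = 0.107918

0.1079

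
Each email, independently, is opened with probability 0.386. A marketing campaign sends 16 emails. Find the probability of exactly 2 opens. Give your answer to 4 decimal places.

X ~ Binomial(n=16, p=0.386).
P(X=2) = C(16,2) · p^2 · (1−p)^14
= 120 · 0.149 · 0.0010823 = 0.019351

0.0194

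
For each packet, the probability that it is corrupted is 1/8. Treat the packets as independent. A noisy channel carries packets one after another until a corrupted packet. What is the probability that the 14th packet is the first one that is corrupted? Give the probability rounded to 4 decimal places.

Geometric (trials to first success), p = 0.125.
P(Y = 14) = (1−p)^13 · p = 0.17624 · 0.125 = 0.022030

0.0220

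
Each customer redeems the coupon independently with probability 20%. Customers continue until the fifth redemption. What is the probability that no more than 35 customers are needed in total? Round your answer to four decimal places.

Finishing within 35 customers ⇔ at least 5 successes in the first 35. With X ~ Binomial(35, 0.20), P(Y ≤ 35) = 1 − P(X ≤ 4).
  k=0: C(35,0)·0.20^0·0.80^35 = 0.000406
  k=1: C(35,1)·0.20^1·0.80^34 = 0.003549
  k=2: C(35,2)·0.20^2·0.80^33 = 0.015085
  k=3: C(35,3)·0.20^3·0.80^32 = 0.041484
  k=4: C(35,4)·0.20^4·0.80^31 = 0.082968
1 − 0.143492 = 0.856508

0.8565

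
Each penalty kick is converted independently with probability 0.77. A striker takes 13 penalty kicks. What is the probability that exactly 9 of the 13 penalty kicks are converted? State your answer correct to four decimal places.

0.1904

X ~ Binomial(n=13, p=0.77).
P(X=9) = C(13,9) · p^9 · (1−p)^4
= 715 · 0.095152 · 0.0027984 = 0.190386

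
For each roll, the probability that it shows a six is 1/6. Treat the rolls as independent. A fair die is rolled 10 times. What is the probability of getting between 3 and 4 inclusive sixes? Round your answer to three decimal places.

X ~ Binomial(10, 0.166667); P(3 ≤ X ≤ 4) = Σ C(10,k) p^k (1−p)^(10−k) over k:
  k=3: C(10,3)·0.166667^3·0.833333^7 = 0.15505
  k=4: C(10,4)·0.166667^4·0.833333^6 = 0.05427
Total = 0.20931

0.209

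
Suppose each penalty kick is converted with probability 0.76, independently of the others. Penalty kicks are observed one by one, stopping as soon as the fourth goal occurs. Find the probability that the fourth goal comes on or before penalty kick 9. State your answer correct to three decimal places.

Finishing within 9 penalty kicks ⇔ at least 4 successes in the first 9. With X ~ Binomial(9, 0.76), P(Y ≤ 9) = 1 − P(X ≤ 3).
  k=0: C(9,0)·0.76^0·0.24^9 = 0.00000
  k=1: C(9,1)·0.76^1·0.24^8 = 0.00008
  k=2: C(9,2)·0.76^2·0.24^7 = 0.00095
  k=3: C(9,3)·0.76^3·0.24^6 = 0.00705
1 − 0.00808 = 0.99192

0.992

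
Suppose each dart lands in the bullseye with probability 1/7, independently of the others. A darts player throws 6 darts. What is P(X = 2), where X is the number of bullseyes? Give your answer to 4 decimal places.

X ~ Binomial(n=6, p=0.142857).
P(X=2) = C(6,2) · p^2 · (1−p)^4
= 15 · 0.020408 · 0.53978 = 0.165237

0.1652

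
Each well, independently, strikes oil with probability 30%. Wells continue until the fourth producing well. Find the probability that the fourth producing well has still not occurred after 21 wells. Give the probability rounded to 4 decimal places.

Needing more than 21 wells ⇔ fewer than 4 successes in the first 21. With X ~ Binomial(21, 0.30), P(Y > 21) = P(X ≤ 3).
  k=0: C(21,0)·0.30^0·0.70^21 = 0.000559
  k=1: C(21,1)·0.30^1·0.70^20 = 0.005027
  k=2: C(21,2)·0.30^2·0.70^19 = 0.021544
  k=3: C(21,3)·0.30^3·0.70^18 = 0.058476
P(X ≤ 3) = 0.085606

0.0856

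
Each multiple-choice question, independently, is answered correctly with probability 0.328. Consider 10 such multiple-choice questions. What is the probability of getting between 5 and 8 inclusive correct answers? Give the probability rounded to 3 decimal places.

0.202

X ~ Binomial(10, 0.328); P(5 ≤ X ≤ 8) = Σ C(10,k) p^k (1−p)^(10−k) over k:
  k=5: C(10,5)·0.328^5·0.672^5 = 0.13110
  k=6: C(10,6)·0.328^6·0.672^4 = 0.05333
  k=7: C(10,7)·0.328^7·0.672^3 = 0.01487
  k=8: C(10,8)·0.328^8·0.672^2 = 0.00272
Total = 0.20203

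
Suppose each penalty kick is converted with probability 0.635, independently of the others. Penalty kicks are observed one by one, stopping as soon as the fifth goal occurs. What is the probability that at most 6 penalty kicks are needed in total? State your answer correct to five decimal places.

Finishing within 6 penalty kicks ⇔ at least 5 successes in the first 6. With X ~ Binomial(6, 0.635), P(Y ≤ 6) = 1 − P(X ≤ 4).
  k=0: C(6,0)·0.635^0·0.365^6 = 0.0023646
  k=1: C(6,1)·0.635^1·0.365^5 = 0.0246825
  k=2: C(6,2)·0.635^2·0.365^4 = 0.1073520
  k=3: C(6,3)·0.635^3·0.365^3 = 0.2490174
  k=4: C(6,4)·0.635^4·0.365^2 = 0.3249166
1 − 0.7083331 = 0.2916669

0.29167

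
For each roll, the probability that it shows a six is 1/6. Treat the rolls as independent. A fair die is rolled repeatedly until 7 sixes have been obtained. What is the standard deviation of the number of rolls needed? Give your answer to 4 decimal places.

Y = total rolls until the seventh success; negative binomial with r=7, p=0.166667.
SD(Y) = √[r(1−p)/p²] = √(210.000000) = 14.491377

14.4914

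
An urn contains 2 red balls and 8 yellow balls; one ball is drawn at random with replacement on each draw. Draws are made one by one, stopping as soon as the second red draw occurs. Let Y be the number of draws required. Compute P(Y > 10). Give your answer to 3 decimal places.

0.376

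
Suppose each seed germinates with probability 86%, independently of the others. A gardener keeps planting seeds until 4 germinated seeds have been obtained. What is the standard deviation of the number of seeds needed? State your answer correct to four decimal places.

Y = total seeds until the fourth success; negative binomial with r=4, p=0.86.
SD(Y) = √[r(1−p)/p²] = √(0.757166) = 0.870153

0.8702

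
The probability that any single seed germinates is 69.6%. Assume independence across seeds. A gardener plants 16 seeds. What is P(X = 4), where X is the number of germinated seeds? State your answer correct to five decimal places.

X ~ Binomial(n=16, p=0.696).
P(X=4) = C(16,4) · p^4 · (1−p)^12
= 1820 · 0.23466 · 6.2299e-07 = 0.0002661

0.00027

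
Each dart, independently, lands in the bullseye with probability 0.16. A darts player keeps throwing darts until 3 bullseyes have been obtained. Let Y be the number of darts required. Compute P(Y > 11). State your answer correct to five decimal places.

Needing more than 11 darts ⇔ fewer than 3 successes in the first 11. With X ~ Binomial(11, 0.16), P(Y > 11) = P(X ≤ 2).
  k=0: C(11,0)·0.16^0·0.84^11 = 0.1469170
  k=1: C(11,1)·0.16^1·0.84^10 = 0.3078262
  k=2: C(11,2)·0.16^2·0.84^9 = 0.2931678
P(X ≤ 2) = 0.7479110

0.74791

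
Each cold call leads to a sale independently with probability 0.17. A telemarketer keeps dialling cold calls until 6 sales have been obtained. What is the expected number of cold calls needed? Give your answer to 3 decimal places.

Y = total cold calls until the sixth success; negative binomial with r=6, p=0.17.
E[Y] = r / p = 6 / 0.17 = 35.29412

35.294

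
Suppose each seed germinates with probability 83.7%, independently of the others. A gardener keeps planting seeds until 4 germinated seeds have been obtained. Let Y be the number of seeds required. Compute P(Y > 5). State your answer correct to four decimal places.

Needing more than 5 seeds ⇔ fewer than 4 successes in the first 5. With X ~ Binomial(5, 0.837), P(Y > 5) = P(X ≤ 3).
  k=0: C(5,0)·0.837^0·0.163^5 = 0.000115
  k=1: C(5,1)·0.837^1·0.163^4 = 0.002954
  k=2: C(5,2)·0.837^2·0.163^3 = 0.030340
  k=3: C(5,3)·0.837^3·0.163^2 = 0.155794
P(X ≤ 3) = 0.189203

0.1892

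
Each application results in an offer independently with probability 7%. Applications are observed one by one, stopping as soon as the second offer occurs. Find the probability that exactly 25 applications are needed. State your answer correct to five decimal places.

0.02216

Y = trial on which the second success occurs; negative binomial, r=2, p=0.07.
P(Y=25) = C(24,1) · p^2 · (1−p)^23
= 24 · 0.0049 · 0.18841 = 0.0221572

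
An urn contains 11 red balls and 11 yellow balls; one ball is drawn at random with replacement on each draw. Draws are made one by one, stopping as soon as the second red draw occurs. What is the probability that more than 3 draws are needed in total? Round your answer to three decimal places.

Needing more than 3 draws ⇔ fewer than 2 successes in the first 3. With X ~ Binomial(3, 0.50), P(Y > 3) = P(X ≤ 1).
  k=0: C(3,0)·0.50^0·0.50^3 = 0.12500
  k=1: C(3,1)·0.50^1·0.50^2 = 0.37500
P(X ≤ 1) = 0.50000

0.500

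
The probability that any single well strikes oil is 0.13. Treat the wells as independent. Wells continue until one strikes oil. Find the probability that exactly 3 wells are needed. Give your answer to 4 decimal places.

0.0984

Geometric (trials to first success), p = 0.13.
P(Y = 3) = (1−p)^2 · p = 0.7569 · 0.13 = 0.098397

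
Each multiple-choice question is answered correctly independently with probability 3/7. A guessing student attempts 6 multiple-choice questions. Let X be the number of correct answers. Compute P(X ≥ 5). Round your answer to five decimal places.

0.05577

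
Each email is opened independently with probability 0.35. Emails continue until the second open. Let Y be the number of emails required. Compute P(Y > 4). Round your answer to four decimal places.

Needing more than 4 emails ⇔ fewer than 2 successes in the first 4. With X ~ Binomial(4, 0.35), P(Y > 4) = P(X ≤ 1).
  k=0: C(4,0)·0.35^0·0.65^4 = 0.178506
  k=1: C(4,1)·0.35^1·0.65^3 = 0.384475
P(X ≤ 1) = 0.562981

0.5630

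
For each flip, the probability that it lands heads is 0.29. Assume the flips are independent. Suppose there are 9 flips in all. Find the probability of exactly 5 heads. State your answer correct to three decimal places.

X ~ Binomial(n=9, p=0.29).
P(X=5) = C(9,5) · p^5 · (1−p)^4
= 126 · 0.0020511 · 0.25412 = 0.06567

0.066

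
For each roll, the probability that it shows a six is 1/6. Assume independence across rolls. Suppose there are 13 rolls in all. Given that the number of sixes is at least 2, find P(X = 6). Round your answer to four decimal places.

0.0155

X ~ Binomial(13, 0.166667). Want P(X=6 | X≥2) = P(X=6) / P(X≥2).
P(X=6) = C(13,6)·0.166667^6·0.833333^7 = 0.010265
P(X≥2) = 1 − 0.093464 − 0.243006 = 0.663530
Ratio = 0.010265 / 0.663530 = 0.015470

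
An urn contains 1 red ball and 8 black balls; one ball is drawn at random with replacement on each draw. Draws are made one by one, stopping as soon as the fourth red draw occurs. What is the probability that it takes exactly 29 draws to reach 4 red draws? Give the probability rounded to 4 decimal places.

0.0263

Y = trial on which the fourth success occurs; negative binomial, r=4, p=0.111111.
P(Y=29) = C(28,3) · p^4 · (1−p)^25
= 3276 · 0.00015242 · 0.052624 = 0.026276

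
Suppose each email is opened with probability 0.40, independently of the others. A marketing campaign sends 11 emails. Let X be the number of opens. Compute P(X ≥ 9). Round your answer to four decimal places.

X ~ Binomial(11, 0.40); P(X ≥ 9) = Σ C(11,k) p^k (1−p)^(11−k) over k:
  k=9: C(11,9)·0.40^9·0.60^2 = 0.005190
  k=10: C(11,10)·0.40^10·0.60^1 = 0.000692
  k=11: C(11,11)·0.40^11·0.60^0 = 0.000042
Total = 0.005924

0.0059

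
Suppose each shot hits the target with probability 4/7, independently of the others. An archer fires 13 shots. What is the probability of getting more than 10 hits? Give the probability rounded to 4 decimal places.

X ~ Binomial(13, 0.571429); P(X ≥ 11) = Σ C(13,k) p^k (1−p)^(13−k) over k:
  k=11: C(13,11)·0.571429^11·0.428571^2 = 0.030389
  k=12: C(13,12)·0.571429^12·0.428571^1 = 0.006753
  k=13: C(13,13)·0.571429^13·0.428571^0 = 0.000693
Total = 0.037835

0.0378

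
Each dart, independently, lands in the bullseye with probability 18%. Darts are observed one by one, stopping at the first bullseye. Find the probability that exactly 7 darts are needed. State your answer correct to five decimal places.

Geometric (trials to first success), p = 0.18.
P(Y = 7) = (1−p)^6 · p = 0.30401 · 0.18 = 0.0547212

0.05472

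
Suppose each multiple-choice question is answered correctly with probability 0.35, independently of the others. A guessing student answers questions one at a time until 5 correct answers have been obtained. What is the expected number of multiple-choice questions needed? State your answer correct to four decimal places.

Y = total multiple-choice questions until the fifth success; negative binomial with r=5, p=0.35.
E[Y] = r / p = 5 / 0.35 = 14.285714

14.2857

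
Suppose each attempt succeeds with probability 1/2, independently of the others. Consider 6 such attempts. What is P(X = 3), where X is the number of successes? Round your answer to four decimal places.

0.3125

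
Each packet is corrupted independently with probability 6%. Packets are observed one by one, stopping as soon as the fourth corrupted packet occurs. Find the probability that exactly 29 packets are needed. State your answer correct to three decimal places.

0.009

Y = trial on which the fourth success occurs; negative binomial, r=4, p=0.06.
P(Y=29) = C(28,3) · p^4 · (1−p)^25
= 3276 · 1.296e-05 · 0.21291 = 0.00904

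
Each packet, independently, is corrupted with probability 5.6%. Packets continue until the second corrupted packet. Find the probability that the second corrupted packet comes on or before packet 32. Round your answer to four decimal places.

Finishing within 32 packets ⇔ at least 2 successes in the first 32. With X ~ Binomial(32, 0.056), P(Y ≤ 32) = 1 − P(X ≤ 1).
  k=0: C(32,0)·0.056^0·0.944^32 = 0.158163
  k=1: C(32,1)·0.056^1·0.944^31 = 0.300241
1 − 0.458403 = 0.541597

0.5416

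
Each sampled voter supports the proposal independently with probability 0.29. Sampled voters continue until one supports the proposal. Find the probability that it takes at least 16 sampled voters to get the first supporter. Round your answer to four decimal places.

Y = number of sampled voters to the first success; geometric, p = 0.29.
P(Y > 15) = P(first 15 all fail) = (1−p)^15 = 0.005873

0.0059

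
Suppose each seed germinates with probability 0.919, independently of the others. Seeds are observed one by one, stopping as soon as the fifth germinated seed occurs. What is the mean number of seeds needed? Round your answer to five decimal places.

5.44070

Y = total seeds until the fifth success; negative binomial with r=5, p=0.919.
E[Y] = r / p = 5 / 0.919 = 5.4406964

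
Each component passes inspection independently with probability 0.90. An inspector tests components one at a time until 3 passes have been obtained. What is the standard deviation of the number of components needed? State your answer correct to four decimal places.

0.6086

Y = total components until the third success; negative binomial with r=3, p=0.90.
SD(Y) = √[r(1−p)/p²] = √(0.370370) = 0.608581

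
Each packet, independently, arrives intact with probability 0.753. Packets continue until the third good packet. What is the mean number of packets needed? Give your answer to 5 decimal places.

Y = total packets until the third success; negative binomial with r=3, p=0.753.
E[Y] = r / p = 3 / 0.753 = 3.9840637

3.98406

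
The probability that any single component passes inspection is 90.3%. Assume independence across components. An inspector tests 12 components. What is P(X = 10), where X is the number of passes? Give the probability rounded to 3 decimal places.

0.224

X ~ Binomial(n=12, p=0.903).
P(X=10) = C(12,10) · p^10 · (1−p)^2
= 66 · 0.36048 · 0.009409 = 0.22385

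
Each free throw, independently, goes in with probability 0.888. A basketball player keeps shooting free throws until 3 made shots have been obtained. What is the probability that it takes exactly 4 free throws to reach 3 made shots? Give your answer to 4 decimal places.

Y = trial on which the third success occurs; negative binomial, r=3, p=0.888.
P(Y=4) = C(3,2) · p^3 · (1−p)^1
= 3 · 0.70023 · 0.112 = 0.235276

0.2353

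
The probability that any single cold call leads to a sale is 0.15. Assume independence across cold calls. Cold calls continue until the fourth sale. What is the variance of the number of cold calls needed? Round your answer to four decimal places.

Y = total cold calls until the fourth success; negative binomial with r=4, p=0.15.
Var(Y) = r(1−p)/p² = 4·0.85 / 0.15² = 151.111111

151.1111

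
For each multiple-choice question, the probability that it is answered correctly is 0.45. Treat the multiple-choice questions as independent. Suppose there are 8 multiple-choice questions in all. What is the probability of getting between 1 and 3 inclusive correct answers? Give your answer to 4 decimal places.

0.4686

X ~ Binomial(8, 0.45); P(1 ≤ X ≤ 3) = Σ C(8,k) p^k (1−p)^(8−k) over k:
  k=1: C(8,1)·0.45^1·0.55^7 = 0.054808
  k=2: C(8,2)·0.45^2·0.55^6 = 0.156949
  k=3: C(8,3)·0.45^3·0.55^5 = 0.256826
Total = 0.468583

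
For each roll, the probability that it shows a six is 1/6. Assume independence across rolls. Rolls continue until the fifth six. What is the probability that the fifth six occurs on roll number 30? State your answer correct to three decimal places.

Y = trial on which the fifth success occurs; negative binomial, r=5, p=0.166667.
P(Y=30) = C(29,4) · p^5 · (1−p)^25
= 23751 · 0.0001286 · 0.010483 = 0.03202

0.032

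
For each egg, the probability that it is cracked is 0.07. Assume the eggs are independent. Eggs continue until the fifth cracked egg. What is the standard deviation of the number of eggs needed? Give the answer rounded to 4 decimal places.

30.8055

Y = total eggs until the fifth success; negative binomial with r=5, p=0.07.
SD(Y) = √[r(1−p)/p²] = √(948.979592) = 30.805512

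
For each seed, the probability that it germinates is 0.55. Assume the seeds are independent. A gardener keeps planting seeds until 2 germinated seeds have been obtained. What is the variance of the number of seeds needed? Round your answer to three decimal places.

2.975

Y = total seeds until the second success; negative binomial with r=2, p=0.55.
Var(Y) = r(1−p)/p² = 2·0.45 / 0.55² = 2.97521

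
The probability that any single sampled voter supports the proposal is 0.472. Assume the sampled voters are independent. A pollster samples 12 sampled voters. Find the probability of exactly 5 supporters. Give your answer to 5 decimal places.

0.21226

X ~ Binomial(n=12, p=0.472).
P(X=5) = C(12,5) · p^5 · (1−p)^7
= 792 · 0.023427 · 0.01144 = 0.2122622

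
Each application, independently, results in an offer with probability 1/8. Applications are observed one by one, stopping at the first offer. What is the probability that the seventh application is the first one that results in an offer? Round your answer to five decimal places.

Geometric (trials to first success), p = 0.125.
P(Y = 7) = (1−p)^6 · p = 0.4488 · 0.125 = 0.0560994

0.05610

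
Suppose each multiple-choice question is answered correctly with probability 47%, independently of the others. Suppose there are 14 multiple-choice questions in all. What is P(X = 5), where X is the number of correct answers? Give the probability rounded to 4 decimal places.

X ~ Binomial(n=14, p=0.47).
P(X=5) = C(14,5) · p^5 · (1−p)^9
= 2002 · 0.022935 · 0.0032998 = 0.151508

0.1515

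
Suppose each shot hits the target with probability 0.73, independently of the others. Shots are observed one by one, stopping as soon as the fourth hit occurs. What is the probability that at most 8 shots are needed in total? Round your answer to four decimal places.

0.9623

Finishing within 8 shots ⇔ at least 4 successes in the first 8. With X ~ Binomial(8, 0.73), P(Y ≤ 8) = 1 − P(X ≤ 3).
  k=0: C(8,0)·0.73^0·0.27^8 = 0.000028
  k=1: C(8,1)·0.73^1·0.27^7 = 0.000611
  k=2: C(8,2)·0.73^2·0.27^6 = 0.005781
  k=3: C(8,3)·0.73^3·0.27^5 = 0.031259
1 − 0.037679 = 0.962321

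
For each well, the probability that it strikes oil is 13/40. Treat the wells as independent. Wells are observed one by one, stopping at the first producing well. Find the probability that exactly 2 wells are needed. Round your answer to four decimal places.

0.2194

Geometric (trials to first success), p = 0.325.
P(Y = 2) = (1−p)^1 · p = 0.675 · 0.325 = 0.219375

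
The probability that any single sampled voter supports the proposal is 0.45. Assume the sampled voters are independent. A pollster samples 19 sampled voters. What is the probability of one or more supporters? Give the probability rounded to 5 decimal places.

P(at least one) = 1 − P(none) = 1 − (1 − 0.45)^19
= 1 − 0.0000117 = 0.9999883

0.99999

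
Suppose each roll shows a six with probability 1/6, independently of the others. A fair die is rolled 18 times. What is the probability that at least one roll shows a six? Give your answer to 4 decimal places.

0.9624

P(at least one) = 1 − P(none) = 1 − (1 − 0.166667)^18
= 1 − 0.037561 = 0.962439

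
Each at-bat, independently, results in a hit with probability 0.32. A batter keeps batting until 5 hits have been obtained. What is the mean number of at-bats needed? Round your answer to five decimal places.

15.62500

Y = total at-bats until the fifth success; negative binomial with r=5, p=0.32.
E[Y] = r / p = 5 / 0.32 = 15.6250000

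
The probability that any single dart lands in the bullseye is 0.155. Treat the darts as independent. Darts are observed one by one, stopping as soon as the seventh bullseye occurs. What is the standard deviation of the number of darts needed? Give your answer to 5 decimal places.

15.69082

Y = total darts until the seventh success; negative binomial with r=7, p=0.155.
SD(Y) = √[r(1−p)/p²] = √(246.2018730) = 15.6908213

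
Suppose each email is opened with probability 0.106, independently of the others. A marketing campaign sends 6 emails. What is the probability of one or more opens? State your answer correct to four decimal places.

P(at least one) = 1 − P(none) = 1 − (1 − 0.106)^6
= 1 − 0.510535 = 0.489465

0.4895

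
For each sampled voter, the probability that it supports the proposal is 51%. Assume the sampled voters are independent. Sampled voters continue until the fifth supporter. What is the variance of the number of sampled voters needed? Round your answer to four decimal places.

Y = total sampled voters until the fifth success; negative binomial with r=5, p=0.51.
Var(Y) = r(1−p)/p² = 5·0.49 / 0.51² = 9.419454

9.4195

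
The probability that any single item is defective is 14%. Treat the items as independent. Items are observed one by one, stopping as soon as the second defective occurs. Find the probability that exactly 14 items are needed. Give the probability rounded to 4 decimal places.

0.0417

Y = trial on which the second success occurs; negative binomial, r=2, p=0.14.
P(Y=14) = C(13,1) · p^2 · (1−p)^12
= 13 · 0.0196 · 0.16367 = 0.041704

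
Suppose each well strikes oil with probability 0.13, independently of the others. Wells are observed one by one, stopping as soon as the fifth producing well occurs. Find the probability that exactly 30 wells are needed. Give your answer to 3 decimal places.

0.027

Y = trial on which the fifth success occurs; negative binomial, r=5, p=0.13.
P(Y=30) = C(29,4) · p^5 · (1−p)^25
= 23751 · 3.7129e-05 · 0.03076 = 0.02713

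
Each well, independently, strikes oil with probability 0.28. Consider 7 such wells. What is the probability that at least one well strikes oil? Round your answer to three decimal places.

P(at least one) = 1 − P(none) = 1 − (1 − 0.28)^7
= 1 − 0.10031 = 0.89969

0.900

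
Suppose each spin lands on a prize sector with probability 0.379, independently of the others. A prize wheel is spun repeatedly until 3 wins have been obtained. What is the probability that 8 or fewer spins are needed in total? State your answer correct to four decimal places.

Finishing within 8 spins ⇔ at least 3 successes in the first 8. With X ~ Binomial(8, 0.379), P(Y ≤ 8) = 1 − P(X ≤ 2).
  k=0: C(8,0)·0.379^0·0.621^8 = 0.022117
  k=1: C(8,1)·0.379^1·0.621^7 = 0.107987
  k=2: C(8,2)·0.379^2·0.621^6 = 0.230667
1 − 0.360771 = 0.639229

0.6392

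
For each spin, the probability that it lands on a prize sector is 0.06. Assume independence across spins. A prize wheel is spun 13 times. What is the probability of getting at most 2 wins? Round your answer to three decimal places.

0.961

X ~ Binomial(13, 0.06); P(X ≤ 2) = Σ C(13,k) p^k (1−p)^(13−k) over k:
  k=0: C(13,0)·0.06^0·0.94^13 = 0.44737
  k=1: C(13,1)·0.06^1·0.94^12 = 0.37122
  k=2: C(13,2)·0.06^2·0.94^11 = 0.14217
Total = 0.96075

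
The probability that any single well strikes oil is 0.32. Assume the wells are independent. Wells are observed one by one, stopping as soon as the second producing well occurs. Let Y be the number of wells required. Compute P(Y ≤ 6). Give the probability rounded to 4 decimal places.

Finishing within 6 wells ⇔ at least 2 successes in the first 6. With X ~ Binomial(6, 0.32), P(Y ≤ 6) = 1 − P(X ≤ 1).
  k=0: C(6,0)·0.32^0·0.68^6 = 0.098867
  k=1: C(6,1)·0.32^1·0.68^5 = 0.279155
1 − 0.378023 = 0.621977

0.6220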